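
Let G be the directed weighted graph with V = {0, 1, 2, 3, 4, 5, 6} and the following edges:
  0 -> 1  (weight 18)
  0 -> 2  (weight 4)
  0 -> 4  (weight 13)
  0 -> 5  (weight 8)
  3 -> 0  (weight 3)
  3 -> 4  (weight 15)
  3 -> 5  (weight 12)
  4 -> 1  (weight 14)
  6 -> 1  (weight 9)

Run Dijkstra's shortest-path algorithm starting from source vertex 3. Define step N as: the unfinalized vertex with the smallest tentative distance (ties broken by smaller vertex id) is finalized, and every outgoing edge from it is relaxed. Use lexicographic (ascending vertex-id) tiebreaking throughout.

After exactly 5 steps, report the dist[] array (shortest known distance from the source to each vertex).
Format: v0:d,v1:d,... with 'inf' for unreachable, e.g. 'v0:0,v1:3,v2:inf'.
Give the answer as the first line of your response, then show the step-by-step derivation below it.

v0:3,v1:21,v2:7,v3:0,v4:15,v5:11,v6:inf

step 1: dist = v0:3,v1:inf,v2:inf,v3:0,v4:15,v5:12,v6:inf
step 2: dist = v0:3,v1:21,v2:7,v3:0,v4:15,v5:11,v6:inf
step 3: dist = v0:3,v1:21,v2:7,v3:0,v4:15,v5:11,v6:inf
step 4: dist = v0:3,v1:21,v2:7,v3:0,v4:15,v5:11,v6:inf
step 5: dist = v0:3,v1:21,v2:7,v3:0,v4:15,v5:11,v6:inf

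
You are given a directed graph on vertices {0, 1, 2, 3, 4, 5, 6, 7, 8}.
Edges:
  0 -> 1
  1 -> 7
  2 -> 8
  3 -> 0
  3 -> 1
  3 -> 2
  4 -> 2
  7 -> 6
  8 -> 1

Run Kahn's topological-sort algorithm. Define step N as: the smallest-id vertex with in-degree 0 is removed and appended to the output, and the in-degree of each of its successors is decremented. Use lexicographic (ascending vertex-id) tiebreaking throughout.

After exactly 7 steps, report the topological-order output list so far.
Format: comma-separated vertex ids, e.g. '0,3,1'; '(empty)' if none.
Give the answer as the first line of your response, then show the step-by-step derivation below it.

3,0,4,2,5,8,1

step 1: output 3; order=[3]; indeg=(0,2,1,0,0,0,1,1,1)
step 2: output 0; order=[3,0]; indeg=(0,1,1,0,0,0,1,1,1)
step 3: output 4; order=[3,0,4]; indeg=(0,1,0,0,0,0,1,1,1)
step 4: output 2; order=[3,0,4,2]; indeg=(0,1,0,0,0,0,1,1,0)
step 5: output 5; order=[3,0,4,2,5]; indeg=(0,1,0,0,0,0,1,1,0)
step 6: output 8; order=[3,0,4,2,5,8]; indeg=(0,0,0,0,0,0,1,1,0)
step 7: output 1; order=[3,0,4,2,5,8,1]; indeg=(0,0,0,0,0,0,1,0,0)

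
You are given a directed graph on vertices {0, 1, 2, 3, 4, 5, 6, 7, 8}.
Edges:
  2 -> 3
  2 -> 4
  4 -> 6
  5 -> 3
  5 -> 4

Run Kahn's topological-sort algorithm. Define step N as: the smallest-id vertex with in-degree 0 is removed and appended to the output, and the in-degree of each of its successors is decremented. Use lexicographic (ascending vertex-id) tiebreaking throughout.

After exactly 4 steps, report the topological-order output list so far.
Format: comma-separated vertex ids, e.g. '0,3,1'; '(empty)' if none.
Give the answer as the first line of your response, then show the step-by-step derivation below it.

0,1,2,5

step 1: output 0; order=[0]; indeg=(0,0,0,2,2,0,1,0,0)
step 2: output 1; order=[0,1]; indeg=(0,0,0,2,2,0,1,0,0)
step 3: output 2; order=[0,1,2]; indeg=(0,0,0,1,1,0,1,0,0)
step 4: output 5; order=[0,1,2,5]; indeg=(0,0,0,0,0,0,1,0,0)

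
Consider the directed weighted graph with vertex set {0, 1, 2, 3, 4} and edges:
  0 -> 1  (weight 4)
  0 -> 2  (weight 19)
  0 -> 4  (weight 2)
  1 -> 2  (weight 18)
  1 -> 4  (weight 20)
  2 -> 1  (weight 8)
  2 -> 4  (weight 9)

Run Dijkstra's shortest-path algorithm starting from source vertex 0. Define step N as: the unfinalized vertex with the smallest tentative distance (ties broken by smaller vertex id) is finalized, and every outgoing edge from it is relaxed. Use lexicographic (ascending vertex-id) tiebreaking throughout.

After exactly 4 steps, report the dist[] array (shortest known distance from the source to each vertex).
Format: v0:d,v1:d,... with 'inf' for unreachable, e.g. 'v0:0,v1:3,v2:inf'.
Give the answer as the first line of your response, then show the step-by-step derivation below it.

v0:0,v1:4,v2:19,v3:inf,v4:2

step 1: dist = v0:0,v1:4,v2:19,v3:inf,v4:2
step 2: dist = v0:0,v1:4,v2:19,v3:inf,v4:2
step 3: dist = v0:0,v1:4,v2:19,v3:inf,v4:2
step 4: dist = v0:0,v1:4,v2:19,v3:inf,v4:2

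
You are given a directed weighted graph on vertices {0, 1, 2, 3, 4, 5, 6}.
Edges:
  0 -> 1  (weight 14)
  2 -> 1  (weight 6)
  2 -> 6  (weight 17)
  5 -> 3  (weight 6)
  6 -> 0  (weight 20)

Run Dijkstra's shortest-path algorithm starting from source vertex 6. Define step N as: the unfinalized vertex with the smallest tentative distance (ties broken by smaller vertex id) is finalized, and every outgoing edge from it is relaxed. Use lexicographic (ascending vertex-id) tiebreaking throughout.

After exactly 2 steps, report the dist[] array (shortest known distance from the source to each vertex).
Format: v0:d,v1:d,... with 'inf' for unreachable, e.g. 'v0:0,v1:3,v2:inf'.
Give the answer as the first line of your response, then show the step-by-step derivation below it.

v0:20,v1:34,v2:inf,v3:inf,v4:inf,v5:inf,v6:0

step 1: dist = v0:20,v1:inf,v2:inf,v3:inf,v4:inf,v5:inf,v6:0
step 2: dist = v0:20,v1:34,v2:inf,v3:inf,v4:inf,v5:inf,v6:0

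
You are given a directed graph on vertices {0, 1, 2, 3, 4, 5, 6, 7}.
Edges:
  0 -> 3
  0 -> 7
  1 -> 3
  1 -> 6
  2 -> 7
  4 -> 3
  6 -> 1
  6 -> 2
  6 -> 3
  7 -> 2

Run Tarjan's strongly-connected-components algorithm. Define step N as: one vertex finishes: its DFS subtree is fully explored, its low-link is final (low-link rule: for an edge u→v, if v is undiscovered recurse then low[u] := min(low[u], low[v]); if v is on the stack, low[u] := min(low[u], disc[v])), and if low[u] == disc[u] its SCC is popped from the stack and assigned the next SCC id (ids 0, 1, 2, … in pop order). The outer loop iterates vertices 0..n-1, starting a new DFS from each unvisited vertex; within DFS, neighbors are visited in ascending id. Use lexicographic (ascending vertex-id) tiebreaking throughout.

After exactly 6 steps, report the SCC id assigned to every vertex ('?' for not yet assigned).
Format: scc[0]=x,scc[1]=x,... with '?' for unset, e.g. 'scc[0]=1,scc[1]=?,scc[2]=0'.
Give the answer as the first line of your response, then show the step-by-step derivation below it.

scc[0]=2,scc[1]=3,scc[2]=1,scc[3]=0,scc[4]=?,scc[5]=?,scc[6]=3,scc[7]=1

step 1: low=(low[0]=0,low[1]=?,low[2]=?,low[3]=1,low[4]=?,low[5]=?,low[6]=?,low[7]=?); scc=(scc[0]=?,scc[1]=?,scc[2]=?,scc[3]=0,scc[4]=?,scc[5]=?,scc[6]=?,scc[7]=?)
step 2: low=(low[0]=0,low[1]=?,low[2]=2,low[3]=1,low[4]=?,low[5]=?,low[6]=?,low[7]=2); scc=(scc[0]=?,scc[1]=?,scc[2]=?,scc[3]=0,scc[4]=?,scc[5]=?,scc[6]=?,scc[7]=?)
step 3: low=(low[0]=0,low[1]=?,low[2]=2,low[3]=1,low[4]=?,low[5]=?,low[6]=?,low[7]=2); scc=(scc[0]=?,scc[1]=?,scc[2]=1,scc[3]=0,scc[4]=?,scc[5]=?,scc[6]=?,scc[7]=1)
step 4: low=(low[0]=0,low[1]=?,low[2]=2,low[3]=1,low[4]=?,low[5]=?,low[6]=?,low[7]=2); scc=(scc[0]=2,scc[1]=?,scc[2]=1,scc[3]=0,scc[4]=?,scc[5]=?,scc[6]=?,scc[7]=1)
step 5: low=(low[0]=0,low[1]=4,low[2]=2,low[3]=1,low[4]=?,low[5]=?,low[6]=4,low[7]=2); scc=(scc[0]=2,scc[1]=?,scc[2]=1,scc[3]=0,scc[4]=?,scc[5]=?,scc[6]=?,scc[7]=1)
step 6: low=(low[0]=0,low[1]=4,low[2]=2,low[3]=1,low[4]=?,low[5]=?,low[6]=4,low[7]=2); scc=(scc[0]=2,scc[1]=3,scc[2]=1,scc[3]=0,scc[4]=?,scc[5]=?,scc[6]=3,scc[7]=1)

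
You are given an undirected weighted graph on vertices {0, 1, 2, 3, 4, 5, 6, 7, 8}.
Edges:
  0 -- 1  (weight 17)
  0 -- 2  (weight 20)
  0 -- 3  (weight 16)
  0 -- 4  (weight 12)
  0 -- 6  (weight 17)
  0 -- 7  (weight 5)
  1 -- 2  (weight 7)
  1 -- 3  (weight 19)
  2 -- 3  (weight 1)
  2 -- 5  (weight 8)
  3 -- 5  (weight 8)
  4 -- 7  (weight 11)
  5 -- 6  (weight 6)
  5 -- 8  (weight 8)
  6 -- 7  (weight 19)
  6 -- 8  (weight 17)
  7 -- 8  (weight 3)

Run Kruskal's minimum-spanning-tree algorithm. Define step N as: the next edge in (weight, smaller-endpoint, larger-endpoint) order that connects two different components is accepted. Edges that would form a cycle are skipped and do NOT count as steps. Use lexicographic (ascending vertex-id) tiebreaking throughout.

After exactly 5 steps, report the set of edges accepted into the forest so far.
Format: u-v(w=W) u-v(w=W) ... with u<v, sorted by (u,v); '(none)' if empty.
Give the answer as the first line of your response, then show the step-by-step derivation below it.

0-7(w=5) 1-2(w=7) 2-3(w=1) 5-6(w=6) 7-8(w=3)

step 1: add edge 2-3 (w=1); MST = {2-3(w=1)}
step 2: add edge 7-8 (w=3); MST = {2-3(w=1) 7-8(w=3)}
step 3: add edge 0-7 (w=5); MST = {0-7(w=5) 2-3(w=1) 7-8(w=3)}
step 4: add edge 5-6 (w=6); MST = {0-7(w=5) 2-3(w=1) 5-6(w=6) 7-8(w=3)}
step 5: add edge 1-2 (w=7); MST = {0-7(w=5) 1-2(w=7) 2-3(w=1) 5-6(w=6) 7-8(w=3)}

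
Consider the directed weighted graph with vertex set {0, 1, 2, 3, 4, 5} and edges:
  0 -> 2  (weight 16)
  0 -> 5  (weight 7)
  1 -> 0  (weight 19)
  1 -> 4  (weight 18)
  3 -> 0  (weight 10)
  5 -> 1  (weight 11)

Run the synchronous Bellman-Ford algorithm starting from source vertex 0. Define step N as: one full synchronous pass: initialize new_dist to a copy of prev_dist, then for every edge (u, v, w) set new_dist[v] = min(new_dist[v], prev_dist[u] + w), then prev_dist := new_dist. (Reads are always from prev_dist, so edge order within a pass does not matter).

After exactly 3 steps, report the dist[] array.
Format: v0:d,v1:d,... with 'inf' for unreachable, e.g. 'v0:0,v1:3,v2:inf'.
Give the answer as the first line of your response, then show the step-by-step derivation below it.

v0:0,v1:18,v2:16,v3:inf,v4:36,v5:7

step 1: dist = v0:0,v1:inf,v2:16,v3:inf,v4:inf,v5:7
step 2: dist = v0:0,v1:18,v2:16,v3:inf,v4:inf,v5:7
step 3: dist = v0:0,v1:18,v2:16,v3:inf,v4:36,v5:7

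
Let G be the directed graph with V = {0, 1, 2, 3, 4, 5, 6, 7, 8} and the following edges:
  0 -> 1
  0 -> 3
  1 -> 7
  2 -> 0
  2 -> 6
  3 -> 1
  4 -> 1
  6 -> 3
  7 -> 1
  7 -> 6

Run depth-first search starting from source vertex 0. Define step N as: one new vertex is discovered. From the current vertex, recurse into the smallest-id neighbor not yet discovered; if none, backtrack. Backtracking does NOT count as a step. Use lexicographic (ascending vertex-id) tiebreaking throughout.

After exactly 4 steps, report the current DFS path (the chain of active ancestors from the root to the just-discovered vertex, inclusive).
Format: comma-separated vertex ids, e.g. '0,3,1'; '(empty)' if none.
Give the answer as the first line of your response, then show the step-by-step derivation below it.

0,1,7,6

step 1: discover 0; path=0; order=0
step 2: discover 1; path=0>1; order=0,1
step 3: discover 7; path=0>1>7; order=0,1,7
step 4: discover 6; path=0>1>7>6; order=0,1,7,6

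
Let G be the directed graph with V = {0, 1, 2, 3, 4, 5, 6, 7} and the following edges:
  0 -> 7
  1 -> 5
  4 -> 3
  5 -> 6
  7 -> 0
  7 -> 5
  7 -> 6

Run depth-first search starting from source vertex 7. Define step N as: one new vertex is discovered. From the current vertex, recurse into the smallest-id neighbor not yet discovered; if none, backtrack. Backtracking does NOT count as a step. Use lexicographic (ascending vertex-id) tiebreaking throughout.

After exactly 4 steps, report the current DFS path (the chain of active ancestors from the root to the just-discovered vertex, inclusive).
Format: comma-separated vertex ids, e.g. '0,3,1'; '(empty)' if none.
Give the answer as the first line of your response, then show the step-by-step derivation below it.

7,5,6

step 1: discover 7; path=7; order=7
step 2: discover 0; path=7>0; order=7,0
step 3: discover 5; path=7>5; order=7,0,5
step 4: discover 6; path=7>5>6; order=7,0,5,6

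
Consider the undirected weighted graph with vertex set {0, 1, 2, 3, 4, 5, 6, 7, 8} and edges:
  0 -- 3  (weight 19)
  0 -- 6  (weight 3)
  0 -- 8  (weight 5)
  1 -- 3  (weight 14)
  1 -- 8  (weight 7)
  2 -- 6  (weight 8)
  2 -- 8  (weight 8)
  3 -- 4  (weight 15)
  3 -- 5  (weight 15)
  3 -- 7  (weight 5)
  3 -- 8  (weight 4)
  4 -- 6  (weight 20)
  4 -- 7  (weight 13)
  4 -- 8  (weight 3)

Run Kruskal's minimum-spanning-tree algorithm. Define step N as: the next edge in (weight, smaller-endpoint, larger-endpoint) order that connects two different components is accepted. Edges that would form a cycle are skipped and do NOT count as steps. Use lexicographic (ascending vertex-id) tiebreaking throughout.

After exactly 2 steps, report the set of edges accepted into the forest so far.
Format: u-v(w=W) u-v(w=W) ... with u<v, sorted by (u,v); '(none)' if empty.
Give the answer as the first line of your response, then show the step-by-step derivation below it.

0-6(w=3) 4-8(w=3)

step 1: add edge 0-6 (w=3); MST = {0-6(w=3)}
step 2: add edge 4-8 (w=3); MST = {0-6(w=3) 4-8(w=3)}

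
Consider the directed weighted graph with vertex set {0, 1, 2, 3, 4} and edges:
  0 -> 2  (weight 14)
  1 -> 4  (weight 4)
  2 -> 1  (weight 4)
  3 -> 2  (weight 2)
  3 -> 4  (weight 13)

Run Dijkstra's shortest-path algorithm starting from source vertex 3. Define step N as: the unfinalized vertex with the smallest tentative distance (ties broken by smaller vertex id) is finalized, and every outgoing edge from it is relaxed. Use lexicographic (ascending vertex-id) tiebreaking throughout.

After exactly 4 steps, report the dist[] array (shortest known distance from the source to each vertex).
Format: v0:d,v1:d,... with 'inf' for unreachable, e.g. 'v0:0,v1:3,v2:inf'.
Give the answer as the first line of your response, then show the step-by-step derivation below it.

v0:inf,v1:6,v2:2,v3:0,v4:10

step 1: dist = v0:inf,v1:inf,v2:2,v3:0,v4:13
step 2: dist = v0:inf,v1:6,v2:2,v3:0,v4:13
step 3: dist = v0:inf,v1:6,v2:2,v3:0,v4:10
step 4: dist = v0:inf,v1:6,v2:2,v3:0,v4:10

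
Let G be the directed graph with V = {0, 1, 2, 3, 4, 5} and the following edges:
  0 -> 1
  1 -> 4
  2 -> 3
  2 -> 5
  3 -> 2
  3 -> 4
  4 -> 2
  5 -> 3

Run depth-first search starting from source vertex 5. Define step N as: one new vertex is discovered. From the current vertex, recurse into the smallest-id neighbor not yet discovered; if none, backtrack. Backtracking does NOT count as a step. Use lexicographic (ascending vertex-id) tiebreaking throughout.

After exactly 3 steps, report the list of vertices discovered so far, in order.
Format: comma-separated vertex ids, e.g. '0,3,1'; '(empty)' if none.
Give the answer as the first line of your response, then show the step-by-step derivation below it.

5,3,2

step 1: discover 5; path=5; order=5
step 2: discover 3; path=5>3; order=5,3
step 3: discover 2; path=5>3>2; order=5,3,2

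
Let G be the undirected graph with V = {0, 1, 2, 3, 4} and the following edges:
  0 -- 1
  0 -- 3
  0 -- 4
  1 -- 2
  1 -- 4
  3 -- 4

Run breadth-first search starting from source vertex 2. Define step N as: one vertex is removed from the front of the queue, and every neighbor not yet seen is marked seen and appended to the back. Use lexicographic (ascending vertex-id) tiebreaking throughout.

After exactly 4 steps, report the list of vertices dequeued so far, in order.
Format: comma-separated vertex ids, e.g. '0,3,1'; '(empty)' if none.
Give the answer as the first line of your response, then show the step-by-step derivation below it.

2,1,0,4

step 1: dequeue 2; queue=[1]; order=2
step 2: dequeue 1; queue=[0,4]; order=2,1
step 3: dequeue 0; queue=[4,3]; order=2,1,0
step 4: dequeue 4; queue=[3]; order=2,1,0,4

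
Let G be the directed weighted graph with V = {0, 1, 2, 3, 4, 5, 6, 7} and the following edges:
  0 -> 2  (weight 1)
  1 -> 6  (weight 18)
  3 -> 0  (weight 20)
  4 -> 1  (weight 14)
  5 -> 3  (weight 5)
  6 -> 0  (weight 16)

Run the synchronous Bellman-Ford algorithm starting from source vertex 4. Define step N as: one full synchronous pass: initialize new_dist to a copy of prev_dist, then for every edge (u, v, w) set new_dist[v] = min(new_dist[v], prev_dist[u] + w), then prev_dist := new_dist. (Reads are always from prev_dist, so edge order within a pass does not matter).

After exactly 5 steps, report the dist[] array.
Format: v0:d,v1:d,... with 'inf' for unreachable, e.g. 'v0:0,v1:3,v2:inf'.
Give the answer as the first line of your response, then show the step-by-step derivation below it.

v0:48,v1:14,v2:49,v3:inf,v4:0,v5:inf,v6:32,v7:inf

step 1: dist = v0:inf,v1:14,v2:inf,v3:inf,v4:0,v5:inf,v6:inf,v7:inf
step 2: dist = v0:inf,v1:14,v2:inf,v3:inf,v4:0,v5:inf,v6:32,v7:inf
step 3: dist = v0:48,v1:14,v2:inf,v3:inf,v4:0,v5:inf,v6:32,v7:inf
step 4: dist = v0:48,v1:14,v2:49,v3:inf,v4:0,v5:inf,v6:32,v7:inf
step 5: dist = v0:48,v1:14,v2:49,v3:inf,v4:0,v5:inf,v6:32,v7:inf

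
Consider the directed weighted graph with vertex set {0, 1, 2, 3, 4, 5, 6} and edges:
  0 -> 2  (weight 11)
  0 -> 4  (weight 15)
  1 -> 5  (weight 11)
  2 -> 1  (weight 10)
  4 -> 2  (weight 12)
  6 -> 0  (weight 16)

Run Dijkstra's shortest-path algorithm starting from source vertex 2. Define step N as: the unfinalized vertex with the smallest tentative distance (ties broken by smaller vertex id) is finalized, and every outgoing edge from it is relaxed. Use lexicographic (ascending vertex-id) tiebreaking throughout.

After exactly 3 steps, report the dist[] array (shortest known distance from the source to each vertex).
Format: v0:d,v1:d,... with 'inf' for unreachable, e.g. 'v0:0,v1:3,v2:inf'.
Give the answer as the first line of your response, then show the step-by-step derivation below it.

v0:inf,v1:10,v2:0,v3:inf,v4:inf,v5:21,v6:inf

step 1: dist = v0:inf,v1:10,v2:0,v3:inf,v4:inf,v5:inf,v6:inf
step 2: dist = v0:inf,v1:10,v2:0,v3:inf,v4:inf,v5:21,v6:inf
step 3: dist = v0:inf,v1:10,v2:0,v3:inf,v4:inf,v5:21,v6:inf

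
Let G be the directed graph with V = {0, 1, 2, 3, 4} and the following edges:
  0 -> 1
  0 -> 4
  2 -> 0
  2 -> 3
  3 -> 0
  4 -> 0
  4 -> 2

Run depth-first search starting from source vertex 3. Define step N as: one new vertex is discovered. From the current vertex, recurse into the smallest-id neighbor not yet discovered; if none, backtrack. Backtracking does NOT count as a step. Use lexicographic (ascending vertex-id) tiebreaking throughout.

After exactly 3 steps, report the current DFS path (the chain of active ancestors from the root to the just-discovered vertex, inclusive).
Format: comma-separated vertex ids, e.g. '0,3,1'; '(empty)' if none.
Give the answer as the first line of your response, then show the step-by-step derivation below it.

3,0,1

step 1: discover 3; path=3; order=3
step 2: discover 0; path=3>0; order=3,0
step 3: discover 1; path=3>0>1; order=3,0,1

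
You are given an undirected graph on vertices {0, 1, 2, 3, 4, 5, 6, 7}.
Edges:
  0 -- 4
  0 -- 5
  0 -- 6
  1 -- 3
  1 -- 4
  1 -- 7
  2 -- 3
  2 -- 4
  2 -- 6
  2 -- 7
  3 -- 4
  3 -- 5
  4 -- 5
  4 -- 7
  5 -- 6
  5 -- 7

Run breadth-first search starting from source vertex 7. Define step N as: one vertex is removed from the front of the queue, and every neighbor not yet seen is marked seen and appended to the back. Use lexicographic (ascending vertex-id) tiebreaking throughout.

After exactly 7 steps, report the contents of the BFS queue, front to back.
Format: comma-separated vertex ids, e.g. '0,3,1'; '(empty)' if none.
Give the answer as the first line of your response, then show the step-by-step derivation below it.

0

step 1: dequeue 7; queue=[1,2,4,5]; order=7
step 2: dequeue 1; queue=[2,4,5,3]; order=7,1
step 3: dequeue 2; queue=[4,5,3,6]; order=7,1,2
step 4: dequeue 4; queue=[5,3,6,0]; order=7,1,2,4
step 5: dequeue 5; queue=[3,6,0]; order=7,1,2,4,5
step 6: dequeue 3; queue=[6,0]; order=7,1,2,4,5,3
step 7: dequeue 6; queue=[0]; order=7,1,2,4,5,3,6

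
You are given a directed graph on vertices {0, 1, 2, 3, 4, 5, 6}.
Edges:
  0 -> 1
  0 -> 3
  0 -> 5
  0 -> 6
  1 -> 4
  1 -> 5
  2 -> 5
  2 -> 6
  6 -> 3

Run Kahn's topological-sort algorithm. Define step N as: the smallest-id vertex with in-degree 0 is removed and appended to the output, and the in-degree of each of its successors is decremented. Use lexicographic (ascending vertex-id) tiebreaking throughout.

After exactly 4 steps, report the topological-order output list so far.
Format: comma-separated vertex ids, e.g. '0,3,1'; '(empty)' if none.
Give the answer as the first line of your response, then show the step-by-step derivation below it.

0,1,2,4

step 1: output 0; order=[0]; indeg=(0,0,0,1,1,2,1)
step 2: output 1; order=[0,1]; indeg=(0,0,0,1,0,1,1)
step 3: output 2; order=[0,1,2]; indeg=(0,0,0,1,0,0,0)
step 4: output 4; order=[0,1,2,4]; indeg=(0,0,0,1,0,0,0)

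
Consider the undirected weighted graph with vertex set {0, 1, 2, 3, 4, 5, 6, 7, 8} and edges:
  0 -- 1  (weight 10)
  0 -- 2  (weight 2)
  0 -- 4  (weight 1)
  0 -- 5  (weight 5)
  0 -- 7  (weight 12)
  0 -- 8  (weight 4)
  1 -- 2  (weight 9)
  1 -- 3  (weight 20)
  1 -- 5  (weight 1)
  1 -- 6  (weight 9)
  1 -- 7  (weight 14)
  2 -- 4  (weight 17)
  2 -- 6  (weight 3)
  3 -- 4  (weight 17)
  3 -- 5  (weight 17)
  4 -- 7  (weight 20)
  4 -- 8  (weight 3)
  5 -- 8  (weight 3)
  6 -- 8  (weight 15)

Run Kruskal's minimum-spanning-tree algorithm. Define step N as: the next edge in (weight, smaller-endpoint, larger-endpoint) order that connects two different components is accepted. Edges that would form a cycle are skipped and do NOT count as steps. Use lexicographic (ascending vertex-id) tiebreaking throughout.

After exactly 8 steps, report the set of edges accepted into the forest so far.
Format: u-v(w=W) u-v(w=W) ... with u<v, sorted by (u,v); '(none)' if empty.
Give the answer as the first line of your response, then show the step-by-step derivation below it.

0-2(w=2) 0-4(w=1) 0-7(w=12) 1-5(w=1) 2-6(w=3) 3-4(w=17) 4-8(w=3) 5-8(w=3)

step 1: add edge 0-4 (w=1); MST = {0-4(w=1)}
step 2: add edge 1-5 (w=1); MST = {0-4(w=1) 1-5(w=1)}
step 3: add edge 0-2 (w=2); MST = {0-2(w=2) 0-4(w=1) 1-5(w=1)}
step 4: add edge 2-6 (w=3); MST = {0-2(w=2) 0-4(w=1) 1-5(w=1) 2-6(w=3)}
step 5: add edge 4-8 (w=3); MST = {0-2(w=2) 0-4(w=1) 1-5(w=1) 2-6(w=3) 4-8(w=3)}
step 6: add edge 5-8 (w=3); MST = {0-2(w=2) 0-4(w=1) 1-5(w=1) 2-6(w=3) 4-8(w=3) 5-8(w=3)}
step 7: add edge 0-7 (w=12); MST = {0-2(w=2) 0-4(w=1) 0-7(w=12) 1-5(w=1) 2-6(w=3) 4-8(w=3) 5-8(w=3)}
step 8: add edge 3-4 (w=17); MST = {0-2(w=2) 0-4(w=1) 0-7(w=12) 1-5(w=1) 2-6(w=3) 3-4(w=17) 4-8(w=3) 5-8(w=3)}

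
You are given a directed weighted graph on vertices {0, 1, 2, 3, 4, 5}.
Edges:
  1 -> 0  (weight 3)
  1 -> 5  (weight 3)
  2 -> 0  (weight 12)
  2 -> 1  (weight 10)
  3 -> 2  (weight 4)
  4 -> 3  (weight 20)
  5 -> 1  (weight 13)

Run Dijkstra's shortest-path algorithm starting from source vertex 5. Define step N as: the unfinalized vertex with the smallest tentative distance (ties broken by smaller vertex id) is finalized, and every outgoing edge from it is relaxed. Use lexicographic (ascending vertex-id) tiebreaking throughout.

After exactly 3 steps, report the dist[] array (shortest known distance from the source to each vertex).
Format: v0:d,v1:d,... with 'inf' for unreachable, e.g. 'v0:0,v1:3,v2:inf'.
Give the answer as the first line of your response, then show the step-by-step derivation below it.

v0:16,v1:13,v2:inf,v3:inf,v4:inf,v5:0

step 1: dist = v0:inf,v1:13,v2:inf,v3:inf,v4:inf,v5:0
step 2: dist = v0:16,v1:13,v2:inf,v3:inf,v4:inf,v5:0
step 3: dist = v0:16,v1:13,v2:inf,v3:inf,v4:inf,v5:0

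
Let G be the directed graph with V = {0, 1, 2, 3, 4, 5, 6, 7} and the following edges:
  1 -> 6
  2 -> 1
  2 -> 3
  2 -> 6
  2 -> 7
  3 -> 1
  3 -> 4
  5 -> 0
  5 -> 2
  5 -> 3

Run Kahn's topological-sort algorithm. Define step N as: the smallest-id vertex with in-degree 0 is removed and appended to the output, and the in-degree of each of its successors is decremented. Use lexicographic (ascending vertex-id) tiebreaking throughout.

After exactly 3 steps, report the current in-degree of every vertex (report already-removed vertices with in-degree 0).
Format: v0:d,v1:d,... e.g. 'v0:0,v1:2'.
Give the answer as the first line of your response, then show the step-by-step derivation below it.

v0:0,v1:1,v2:0,v3:0,v4:1,v5:0,v6:1,v7:0

step 1: output 5; order=[5]; indeg=(0,2,0,1,1,0,2,1)
step 2: output 0; order=[5,0]; indeg=(0,2,0,1,1,0,2,1)
step 3: output 2; order=[5,0,2]; indeg=(0,1,0,0,1,0,1,0)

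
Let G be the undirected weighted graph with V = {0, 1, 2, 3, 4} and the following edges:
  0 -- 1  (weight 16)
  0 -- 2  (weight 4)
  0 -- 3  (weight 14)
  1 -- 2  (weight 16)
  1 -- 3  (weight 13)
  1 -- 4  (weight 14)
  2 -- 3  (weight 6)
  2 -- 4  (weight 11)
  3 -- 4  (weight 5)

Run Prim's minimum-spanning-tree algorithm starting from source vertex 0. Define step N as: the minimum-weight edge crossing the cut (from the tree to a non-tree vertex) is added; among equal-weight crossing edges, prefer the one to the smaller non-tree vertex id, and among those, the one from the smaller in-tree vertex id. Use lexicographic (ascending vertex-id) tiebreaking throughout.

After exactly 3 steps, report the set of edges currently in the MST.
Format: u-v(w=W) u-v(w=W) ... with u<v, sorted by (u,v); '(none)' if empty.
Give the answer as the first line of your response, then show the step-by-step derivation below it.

0-2(w=4) 2-3(w=6) 3-4(w=5)

step 1: add edge 0-2 (w=4); MST = {0-2(w=4)}
step 2: add edge 2-3 (w=6); MST = {0-2(w=4) 2-3(w=6)}
step 3: add edge 3-4 (w=5); MST = {0-2(w=4) 2-3(w=6) 3-4(w=5)}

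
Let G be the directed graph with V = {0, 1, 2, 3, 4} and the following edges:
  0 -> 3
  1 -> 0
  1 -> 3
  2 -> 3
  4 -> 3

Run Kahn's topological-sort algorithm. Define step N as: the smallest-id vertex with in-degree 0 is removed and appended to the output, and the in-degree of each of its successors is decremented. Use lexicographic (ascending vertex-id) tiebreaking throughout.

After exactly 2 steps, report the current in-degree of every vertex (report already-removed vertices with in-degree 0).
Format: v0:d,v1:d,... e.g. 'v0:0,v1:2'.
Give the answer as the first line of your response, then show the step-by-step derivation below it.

v0:0,v1:0,v2:0,v3:2,v4:0

step 1: output 1; order=[1]; indeg=(0,0,0,3,0)
step 2: output 0; order=[1,0]; indeg=(0,0,0,2,0)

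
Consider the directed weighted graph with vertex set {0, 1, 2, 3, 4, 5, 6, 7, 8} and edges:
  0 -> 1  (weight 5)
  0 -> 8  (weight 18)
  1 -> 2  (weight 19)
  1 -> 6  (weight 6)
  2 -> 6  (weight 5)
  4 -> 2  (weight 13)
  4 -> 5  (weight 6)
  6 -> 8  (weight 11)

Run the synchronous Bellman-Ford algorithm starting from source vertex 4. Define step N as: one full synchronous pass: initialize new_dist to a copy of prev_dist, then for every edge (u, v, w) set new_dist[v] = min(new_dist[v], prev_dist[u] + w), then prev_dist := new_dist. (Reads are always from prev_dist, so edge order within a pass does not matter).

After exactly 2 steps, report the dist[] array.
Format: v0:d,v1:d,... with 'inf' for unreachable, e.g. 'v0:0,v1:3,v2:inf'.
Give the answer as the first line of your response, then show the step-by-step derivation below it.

v0:inf,v1:inf,v2:13,v3:inf,v4:0,v5:6,v6:18,v7:inf,v8:inf

step 1: dist = v0:inf,v1:inf,v2:13,v3:inf,v4:0,v5:6,v6:inf,v7:inf,v8:inf
step 2: dist = v0:inf,v1:inf,v2:13,v3:inf,v4:0,v5:6,v6:18,v7:inf,v8:inf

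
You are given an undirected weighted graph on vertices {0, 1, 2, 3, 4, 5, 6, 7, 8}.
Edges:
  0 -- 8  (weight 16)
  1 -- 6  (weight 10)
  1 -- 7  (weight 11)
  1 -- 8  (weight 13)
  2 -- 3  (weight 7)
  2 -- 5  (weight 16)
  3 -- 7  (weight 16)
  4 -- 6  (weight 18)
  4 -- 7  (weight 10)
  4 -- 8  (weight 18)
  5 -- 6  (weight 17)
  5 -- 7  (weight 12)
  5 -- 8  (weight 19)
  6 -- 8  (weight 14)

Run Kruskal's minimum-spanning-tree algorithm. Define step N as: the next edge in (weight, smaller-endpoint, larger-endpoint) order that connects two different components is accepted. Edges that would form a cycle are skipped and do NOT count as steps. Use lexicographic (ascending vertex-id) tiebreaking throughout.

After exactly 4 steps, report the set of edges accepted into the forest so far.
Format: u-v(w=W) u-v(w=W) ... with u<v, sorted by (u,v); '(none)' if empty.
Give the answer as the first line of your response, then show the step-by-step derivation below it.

1-6(w=10) 1-7(w=11) 2-3(w=7) 4-7(w=10)

step 1: add edge 2-3 (w=7); MST = {2-3(w=7)}
step 2: add edge 1-6 (w=10); MST = {1-6(w=10) 2-3(w=7)}
step 3: add edge 4-7 (w=10); MST = {1-6(w=10) 2-3(w=7) 4-7(w=10)}
step 4: add edge 1-7 (w=11); MST = {1-6(w=10) 1-7(w=11) 2-3(w=7) 4-7(w=10)}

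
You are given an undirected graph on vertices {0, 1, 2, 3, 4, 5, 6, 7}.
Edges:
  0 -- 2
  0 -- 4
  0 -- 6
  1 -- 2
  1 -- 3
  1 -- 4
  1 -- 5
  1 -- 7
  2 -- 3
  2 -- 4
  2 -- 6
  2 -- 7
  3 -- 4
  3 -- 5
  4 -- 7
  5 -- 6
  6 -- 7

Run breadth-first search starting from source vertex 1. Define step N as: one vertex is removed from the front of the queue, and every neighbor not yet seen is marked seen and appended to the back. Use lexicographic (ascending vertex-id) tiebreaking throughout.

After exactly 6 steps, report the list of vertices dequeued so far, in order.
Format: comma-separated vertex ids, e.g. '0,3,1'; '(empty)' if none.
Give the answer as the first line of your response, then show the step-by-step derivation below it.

1,2,3,4,5,7

step 1: dequeue 1; queue=[2,3,4,5,7]; order=1
step 2: dequeue 2; queue=[3,4,5,7,0,6]; order=1,2
step 3: dequeue 3; queue=[4,5,7,0,6]; order=1,2,3
step 4: dequeue 4; queue=[5,7,0,6]; order=1,2,3,4
step 5: dequeue 5; queue=[7,0,6]; order=1,2,3,4,5
step 6: dequeue 7; queue=[0,6]; order=1,2,3,4,5,7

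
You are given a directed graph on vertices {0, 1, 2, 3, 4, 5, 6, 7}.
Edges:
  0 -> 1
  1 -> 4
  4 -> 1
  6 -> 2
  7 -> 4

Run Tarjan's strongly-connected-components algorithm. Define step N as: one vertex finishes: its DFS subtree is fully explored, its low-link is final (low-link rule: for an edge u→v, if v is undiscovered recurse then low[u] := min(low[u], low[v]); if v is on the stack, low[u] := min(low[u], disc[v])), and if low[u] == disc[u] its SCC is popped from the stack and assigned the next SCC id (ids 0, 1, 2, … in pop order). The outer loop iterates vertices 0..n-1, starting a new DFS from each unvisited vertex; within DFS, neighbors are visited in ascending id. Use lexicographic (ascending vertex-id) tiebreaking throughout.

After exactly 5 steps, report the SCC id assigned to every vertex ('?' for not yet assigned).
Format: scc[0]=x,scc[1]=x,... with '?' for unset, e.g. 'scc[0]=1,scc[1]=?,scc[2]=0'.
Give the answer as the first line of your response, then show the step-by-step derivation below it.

scc[0]=1,scc[1]=0,scc[2]=2,scc[3]=3,scc[4]=0,scc[5]=?,scc[6]=?,scc[7]=?

step 1: low=(low[0]=0,low[1]=1,low[2]=?,low[3]=?,low[4]=1,low[5]=?,low[6]=?,low[7]=?); scc=(scc[0]=?,scc[1]=?,scc[2]=?,scc[3]=?,scc[4]=?,scc[5]=?,scc[6]=?,scc[7]=?)
step 2: low=(low[0]=0,low[1]=1,low[2]=?,low[3]=?,low[4]=1,low[5]=?,low[6]=?,low[7]=?); scc=(scc[0]=?,scc[1]=0,scc[2]=?,scc[3]=?,scc[4]=0,scc[5]=?,scc[6]=?,scc[7]=?)
step 3: low=(low[0]=0,low[1]=1,low[2]=?,low[3]=?,low[4]=1,low[5]=?,low[6]=?,low[7]=?); scc=(scc[0]=1,scc[1]=0,scc[2]=?,scc[3]=?,scc[4]=0,scc[5]=?,scc[6]=?,scc[7]=?)
step 4: low=(low[0]=0,low[1]=1,low[2]=3,low[3]=?,low[4]=1,low[5]=?,low[6]=?,low[7]=?); scc=(scc[0]=1,scc[1]=0,scc[2]=2,scc[3]=?,scc[4]=0,scc[5]=?,scc[6]=?,scc[7]=?)
step 5: low=(low[0]=0,low[1]=1,low[2]=3,low[3]=4,low[4]=1,low[5]=?,low[6]=?,low[7]=?); scc=(scc[0]=1,scc[1]=0,scc[2]=2,scc[3]=3,scc[4]=0,scc[5]=?,scc[6]=?,scc[7]=?)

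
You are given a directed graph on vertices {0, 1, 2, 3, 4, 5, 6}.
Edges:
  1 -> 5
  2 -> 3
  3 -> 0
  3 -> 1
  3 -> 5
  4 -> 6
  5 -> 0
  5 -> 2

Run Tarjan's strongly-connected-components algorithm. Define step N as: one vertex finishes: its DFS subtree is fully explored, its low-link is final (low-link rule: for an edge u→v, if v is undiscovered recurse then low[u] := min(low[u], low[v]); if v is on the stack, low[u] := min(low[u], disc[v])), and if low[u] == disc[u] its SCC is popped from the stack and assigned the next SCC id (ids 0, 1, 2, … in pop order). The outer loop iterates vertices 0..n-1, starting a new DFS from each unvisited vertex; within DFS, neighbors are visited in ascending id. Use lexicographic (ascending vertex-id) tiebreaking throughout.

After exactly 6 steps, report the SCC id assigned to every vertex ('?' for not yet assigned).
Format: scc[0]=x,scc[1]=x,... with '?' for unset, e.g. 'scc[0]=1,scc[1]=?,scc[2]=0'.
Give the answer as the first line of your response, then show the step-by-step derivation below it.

scc[0]=0,scc[1]=1,scc[2]=1,scc[3]=1,scc[4]=?,scc[5]=1,scc[6]=2

step 1: low=(low[0]=0,low[1]=?,low[2]=?,low[3]=?,low[4]=?,low[5]=?,low[6]=?); scc=(scc[0]=0,scc[1]=?,scc[2]=?,scc[3]=?,scc[4]=?,scc[5]=?,scc[6]=?)
step 2: low=(low[0]=0,low[1]=1,low[2]=3,low[3]=1,low[4]=?,low[5]=2,low[6]=?); scc=(scc[0]=0,scc[1]=?,scc[2]=?,scc[3]=?,scc[4]=?,scc[5]=?,scc[6]=?)
step 3: low=(low[0]=0,low[1]=1,low[2]=1,low[3]=1,low[4]=?,low[5]=2,low[6]=?); scc=(scc[0]=0,scc[1]=?,scc[2]=?,scc[3]=?,scc[4]=?,scc[5]=?,scc[6]=?)
step 4: low=(low[0]=0,low[1]=1,low[2]=1,low[3]=1,low[4]=?,low[5]=1,low[6]=?); scc=(scc[0]=0,scc[1]=?,scc[2]=?,scc[3]=?,scc[4]=?,scc[5]=?,scc[6]=?)
step 5: low=(low[0]=0,low[1]=1,low[2]=1,low[3]=1,low[4]=?,low[5]=1,low[6]=?); scc=(scc[0]=0,scc[1]=1,scc[2]=1,scc[3]=1,scc[4]=?,scc[5]=1,scc[6]=?)
step 6: low=(low[0]=0,low[1]=1,low[2]=1,low[3]=1,low[4]=5,low[5]=1,low[6]=6); scc=(scc[0]=0,scc[1]=1,scc[2]=1,scc[3]=1,scc[4]=?,scc[5]=1,scc[6]=2)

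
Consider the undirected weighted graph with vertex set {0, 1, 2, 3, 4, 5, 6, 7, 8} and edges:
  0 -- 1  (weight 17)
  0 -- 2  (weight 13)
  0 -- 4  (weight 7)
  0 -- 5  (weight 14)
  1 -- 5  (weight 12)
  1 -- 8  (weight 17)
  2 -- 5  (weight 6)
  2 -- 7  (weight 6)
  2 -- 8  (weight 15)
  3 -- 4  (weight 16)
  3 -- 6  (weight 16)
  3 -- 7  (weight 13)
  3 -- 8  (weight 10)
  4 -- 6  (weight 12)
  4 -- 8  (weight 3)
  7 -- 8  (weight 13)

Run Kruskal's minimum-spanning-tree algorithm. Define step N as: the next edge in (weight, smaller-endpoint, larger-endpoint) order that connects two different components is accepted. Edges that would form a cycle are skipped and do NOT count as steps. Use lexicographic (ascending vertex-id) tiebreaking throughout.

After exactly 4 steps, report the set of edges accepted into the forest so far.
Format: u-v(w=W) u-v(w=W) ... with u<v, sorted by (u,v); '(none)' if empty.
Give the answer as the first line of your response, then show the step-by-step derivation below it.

0-4(w=7) 2-5(w=6) 2-7(w=6) 4-8(w=3)

step 1: add edge 4-8 (w=3); MST = {4-8(w=3)}
step 2: add edge 2-5 (w=6); MST = {2-5(w=6) 4-8(w=3)}
step 3: add edge 2-7 (w=6); MST = {2-5(w=6) 2-7(w=6) 4-8(w=3)}
step 4: add edge 0-4 (w=7); MST = {0-4(w=7) 2-5(w=6) 2-7(w=6) 4-8(w=3)}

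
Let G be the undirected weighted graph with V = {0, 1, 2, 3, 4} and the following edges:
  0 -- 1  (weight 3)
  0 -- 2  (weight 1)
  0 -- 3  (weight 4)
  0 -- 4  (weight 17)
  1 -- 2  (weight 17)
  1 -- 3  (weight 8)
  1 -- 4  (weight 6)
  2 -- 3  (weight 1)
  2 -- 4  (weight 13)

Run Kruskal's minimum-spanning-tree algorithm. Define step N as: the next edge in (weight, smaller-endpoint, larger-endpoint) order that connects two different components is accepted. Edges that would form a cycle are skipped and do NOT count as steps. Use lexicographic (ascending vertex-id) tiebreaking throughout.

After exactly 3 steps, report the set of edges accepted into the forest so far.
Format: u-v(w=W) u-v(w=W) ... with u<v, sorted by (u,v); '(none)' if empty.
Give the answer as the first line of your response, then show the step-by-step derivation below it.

0-1(w=3) 0-2(w=1) 2-3(w=1)

step 1: add edge 0-2 (w=1); MST = {0-2(w=1)}
step 2: add edge 2-3 (w=1); MST = {0-2(w=1) 2-3(w=1)}
step 3: add edge 0-1 (w=3); MST = {0-1(w=3) 0-2(w=1) 2-3(w=1)}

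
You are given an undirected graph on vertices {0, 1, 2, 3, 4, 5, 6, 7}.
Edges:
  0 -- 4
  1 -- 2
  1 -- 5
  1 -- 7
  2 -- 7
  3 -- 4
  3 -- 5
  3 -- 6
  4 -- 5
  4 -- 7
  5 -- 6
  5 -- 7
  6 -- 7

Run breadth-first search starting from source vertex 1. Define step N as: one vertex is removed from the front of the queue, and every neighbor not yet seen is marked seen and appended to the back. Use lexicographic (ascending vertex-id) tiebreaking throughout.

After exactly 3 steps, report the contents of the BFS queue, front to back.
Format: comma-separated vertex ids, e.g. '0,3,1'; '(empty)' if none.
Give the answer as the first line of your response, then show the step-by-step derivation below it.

7,3,4,6

step 1: dequeue 1; queue=[2,5,7]; order=1
step 2: dequeue 2; queue=[5,7]; order=1,2
step 3: dequeue 5; queue=[7,3,4,6]; order=1,2,5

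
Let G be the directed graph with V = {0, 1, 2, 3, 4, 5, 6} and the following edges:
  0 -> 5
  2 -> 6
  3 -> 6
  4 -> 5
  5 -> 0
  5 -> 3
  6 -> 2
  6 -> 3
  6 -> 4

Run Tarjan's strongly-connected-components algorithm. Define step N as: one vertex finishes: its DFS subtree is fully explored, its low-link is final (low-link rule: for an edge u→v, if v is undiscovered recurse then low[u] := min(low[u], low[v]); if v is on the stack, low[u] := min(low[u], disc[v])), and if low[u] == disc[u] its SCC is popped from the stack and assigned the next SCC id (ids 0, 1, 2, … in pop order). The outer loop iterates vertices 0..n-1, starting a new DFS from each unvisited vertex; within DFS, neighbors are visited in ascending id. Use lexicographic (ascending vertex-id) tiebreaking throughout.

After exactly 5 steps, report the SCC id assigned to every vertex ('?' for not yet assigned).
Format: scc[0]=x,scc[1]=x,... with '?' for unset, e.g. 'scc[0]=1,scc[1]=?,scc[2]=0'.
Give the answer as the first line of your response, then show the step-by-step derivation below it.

scc[0]=?,scc[1]=?,scc[2]=?,scc[3]=?,scc[4]=?,scc[5]=?,scc[6]=?

step 1: low=(low[0]=0,low[1]=?,low[2]=3,low[3]=2,low[4]=?,low[5]=0,low[6]=3); scc=(scc[0]=?,scc[1]=?,scc[2]=?,scc[3]=?,scc[4]=?,scc[5]=?,scc[6]=?)
step 2: low=(low[0]=0,low[1]=?,low[2]=3,low[3]=2,low[4]=1,low[5]=0,low[6]=2); scc=(scc[0]=?,scc[1]=?,scc[2]=?,scc[3]=?,scc[4]=?,scc[5]=?,scc[6]=?)
step 3: low=(low[0]=0,low[1]=?,low[2]=3,low[3]=2,low[4]=1,low[5]=0,low[6]=1); scc=(scc[0]=?,scc[1]=?,scc[2]=?,scc[3]=?,scc[4]=?,scc[5]=?,scc[6]=?)
step 4: low=(low[0]=0,low[1]=?,low[2]=3,low[3]=1,low[4]=1,low[5]=0,low[6]=1); scc=(scc[0]=?,scc[1]=?,scc[2]=?,scc[3]=?,scc[4]=?,scc[5]=?,scc[6]=?)
step 5: low=(low[0]=0,low[1]=?,low[2]=3,low[3]=1,low[4]=1,low[5]=0,low[6]=1); scc=(scc[0]=?,scc[1]=?,scc[2]=?,scc[3]=?,scc[4]=?,scc[5]=?,scc[6]=?)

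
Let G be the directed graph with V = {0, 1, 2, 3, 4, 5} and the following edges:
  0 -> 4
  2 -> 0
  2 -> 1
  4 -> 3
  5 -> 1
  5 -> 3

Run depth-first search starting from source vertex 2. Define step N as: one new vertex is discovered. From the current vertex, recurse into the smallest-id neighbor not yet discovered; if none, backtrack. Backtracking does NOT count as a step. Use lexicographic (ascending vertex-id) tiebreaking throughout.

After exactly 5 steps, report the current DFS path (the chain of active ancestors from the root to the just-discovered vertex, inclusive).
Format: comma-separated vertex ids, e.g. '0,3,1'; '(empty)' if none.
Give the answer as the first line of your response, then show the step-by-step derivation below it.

2,1

step 1: discover 2; path=2; order=2
step 2: discover 0; path=2>0; order=2,0
step 3: discover 4; path=2>0>4; order=2,0,4
step 4: discover 3; path=2>0>4>3; order=2,0,4,3
step 5: discover 1; path=2>1; order=2,0,4,3,1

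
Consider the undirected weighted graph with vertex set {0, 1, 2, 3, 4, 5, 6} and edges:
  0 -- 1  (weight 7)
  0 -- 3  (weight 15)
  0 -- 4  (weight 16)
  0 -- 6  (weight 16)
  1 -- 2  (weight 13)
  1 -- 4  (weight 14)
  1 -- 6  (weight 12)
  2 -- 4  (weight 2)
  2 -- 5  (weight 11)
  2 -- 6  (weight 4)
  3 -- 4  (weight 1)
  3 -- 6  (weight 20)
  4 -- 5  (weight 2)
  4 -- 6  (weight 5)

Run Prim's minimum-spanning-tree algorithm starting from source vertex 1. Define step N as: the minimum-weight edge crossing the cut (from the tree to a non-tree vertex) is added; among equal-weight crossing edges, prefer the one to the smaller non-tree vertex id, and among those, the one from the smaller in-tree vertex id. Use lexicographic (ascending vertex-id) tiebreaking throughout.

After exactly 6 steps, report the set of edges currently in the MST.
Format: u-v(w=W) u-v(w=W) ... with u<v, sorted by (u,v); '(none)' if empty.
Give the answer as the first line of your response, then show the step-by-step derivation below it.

0-1(w=7) 1-6(w=12) 2-4(w=2) 2-6(w=4) 3-4(w=1) 4-5(w=2)

step 1: add edge 0-1 (w=7); MST = {0-1(w=7)}
step 2: add edge 1-6 (w=12); MST = {0-1(w=7) 1-6(w=12)}
step 3: add edge 2-6 (w=4); MST = {0-1(w=7) 1-6(w=12) 2-6(w=4)}
step 4: add edge 2-4 (w=2); MST = {0-1(w=7) 1-6(w=12) 2-4(w=2) 2-6(w=4)}
step 5: add edge 3-4 (w=1); MST = {0-1(w=7) 1-6(w=12) 2-4(w=2) 2-6(w=4) 3-4(w=1)}
step 6: add edge 4-5 (w=2); MST = {0-1(w=7) 1-6(w=12) 2-4(w=2) 2-6(w=4) 3-4(w=1) 4-5(w=2)}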